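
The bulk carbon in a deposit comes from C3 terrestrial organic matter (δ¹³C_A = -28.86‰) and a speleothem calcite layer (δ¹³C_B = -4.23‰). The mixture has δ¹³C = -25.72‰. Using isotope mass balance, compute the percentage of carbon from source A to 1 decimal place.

87.3%

δ_mix = f_A·δ_A + (1 − f_A)·δ_B  ⇒  f_A = (δ_mix − δ_B)/(δ_A − δ_B)
f_A = (-25.72 − (-4.23)) / (-28.86 − (-4.23))
f_A = -21.49 / -24.63 = 0.8725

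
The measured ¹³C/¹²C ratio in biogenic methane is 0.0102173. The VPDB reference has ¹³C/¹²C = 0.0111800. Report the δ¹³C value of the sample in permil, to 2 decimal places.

-86.11 permil

δ¹³C = (R_sample / R_standard − 1) × 1000
R_sample / R_standard = 0.0102173 / 0.0111800 = 0.913891
δ¹³C = (0.913891 − 1) × 1000 = -86.109 permil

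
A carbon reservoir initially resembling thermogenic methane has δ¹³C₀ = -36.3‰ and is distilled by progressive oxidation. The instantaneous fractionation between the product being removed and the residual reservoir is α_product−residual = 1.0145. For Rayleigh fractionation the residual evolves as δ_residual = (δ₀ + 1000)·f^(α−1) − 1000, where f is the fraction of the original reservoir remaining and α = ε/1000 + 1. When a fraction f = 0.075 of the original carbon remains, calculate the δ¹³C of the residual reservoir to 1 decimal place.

Rayleigh residual: δ_res = (δ₀ + 1000)·f^(α−1) − 1000
α − 1 = 0.01450
f^(α−1) = 0.075^(0.01450) = 0.963138
δ_res = (-36.3 + 1000) × 0.963138 − 1000 = 928.176 − 1000 = -71.82‰

-71.8‰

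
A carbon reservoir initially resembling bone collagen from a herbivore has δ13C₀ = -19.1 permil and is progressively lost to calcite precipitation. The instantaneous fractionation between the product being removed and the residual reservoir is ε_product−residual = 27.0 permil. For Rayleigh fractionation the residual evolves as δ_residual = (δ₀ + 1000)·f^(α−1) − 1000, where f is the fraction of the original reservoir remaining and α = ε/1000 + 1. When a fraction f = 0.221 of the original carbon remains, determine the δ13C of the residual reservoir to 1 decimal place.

-58.3 permil

Rayleigh residual: δ_res = (δ₀ + 1000)·f^(α−1) − 1000
α = ε/1000 + 1 = 1.02700, so α − 1 = 0.02700
f^(α−1) = 0.221^(0.02700) = 0.960060
δ_res = (-19.1 + 1000) × 0.960060 − 1000 = 941.723 − 1000 = -58.28 permil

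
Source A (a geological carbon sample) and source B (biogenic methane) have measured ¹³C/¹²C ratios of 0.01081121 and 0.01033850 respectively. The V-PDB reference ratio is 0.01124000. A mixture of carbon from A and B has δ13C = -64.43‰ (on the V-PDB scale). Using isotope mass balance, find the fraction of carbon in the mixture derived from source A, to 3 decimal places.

0.375

δ_A = (0.01081121/0.01124000 − 1)×1000 = (0.961851 − 1)×1000 = -38.149‰
δ_B = (0.01033850/0.01124000 − 1)×1000 = (0.919795 − 1)×1000 = -80.205‰
f_A = (δ_mix − δ_B)/(δ_A − δ_B) = (-64.43 − (-80.205))/(-38.149 − (-80.205))
f_A = 15.775 / 42.056 = 0.3751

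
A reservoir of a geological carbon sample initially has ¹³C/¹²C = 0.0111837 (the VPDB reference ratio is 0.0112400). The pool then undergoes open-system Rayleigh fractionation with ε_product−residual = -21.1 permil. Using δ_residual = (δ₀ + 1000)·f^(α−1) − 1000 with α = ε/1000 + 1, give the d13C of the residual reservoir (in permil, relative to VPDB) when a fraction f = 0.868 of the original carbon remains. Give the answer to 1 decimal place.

δ₀ = (0.0111837/0.0112400 − 1)×1000 = (0.994991 − 1)×1000 = -5.009 permil
α − 1 = ε/1000 = -0.0211
f^(α−1) = 0.868^(-0.0211) = 1.002991
δ_res = (-5.009 + 1000) × 1.002991 − 1000 = 997.968 − 1000 = -2.03 permil

-2.0 permil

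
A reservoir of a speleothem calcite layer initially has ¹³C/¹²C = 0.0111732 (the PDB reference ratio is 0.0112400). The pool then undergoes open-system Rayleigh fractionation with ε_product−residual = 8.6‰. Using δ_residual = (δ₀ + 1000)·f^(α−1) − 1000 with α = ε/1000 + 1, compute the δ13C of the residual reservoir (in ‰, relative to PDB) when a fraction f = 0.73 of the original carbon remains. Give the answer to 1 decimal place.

-8.6‰

δ₀ = (0.0111732/0.0112400 − 1)×1000 = (0.994057 − 1)×1000 = -5.943‰
α − 1 = ε/1000 = 0.0086
f^(α−1) = 0.73^(0.0086) = 0.997297
δ_res = (-5.943 + 1000) × 0.997297 − 1000 = 991.370 − 1000 = -8.63‰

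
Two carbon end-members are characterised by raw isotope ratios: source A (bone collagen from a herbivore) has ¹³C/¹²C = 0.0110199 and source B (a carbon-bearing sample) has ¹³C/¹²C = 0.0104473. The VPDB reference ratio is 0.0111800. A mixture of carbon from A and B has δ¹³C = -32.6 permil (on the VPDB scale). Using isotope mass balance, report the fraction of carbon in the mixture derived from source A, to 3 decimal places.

0.643

δ_A = (0.0110199/0.0111800 − 1)×1000 = (0.985680 − 1)×1000 = -14.320 permil
δ_B = (0.0104473/0.0111800 − 1)×1000 = (0.934463 − 1)×1000 = -65.537 permil
f_A = (δ_mix − δ_B)/(δ_A − δ_B) = (-32.6 − (-65.537))/(-14.320 − (-65.537))
f_A = 32.937 / 51.216 = 0.6431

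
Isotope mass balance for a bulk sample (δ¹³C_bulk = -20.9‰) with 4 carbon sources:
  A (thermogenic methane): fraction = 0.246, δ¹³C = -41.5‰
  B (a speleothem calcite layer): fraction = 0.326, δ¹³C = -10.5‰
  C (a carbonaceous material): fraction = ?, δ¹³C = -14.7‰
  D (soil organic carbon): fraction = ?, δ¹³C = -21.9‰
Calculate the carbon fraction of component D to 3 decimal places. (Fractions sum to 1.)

0.136

Let f_D and f_C be the unknown fractions; fractions sum to 1 so f_D + f_C = 0.428.
Mass balance: Σ fᵢ·δᵢ = δ_bulk ⇒ f_D·(-21.9) + f_C·(-14.7) = -20.9 − (-13.632) = -7.268
Substitute f_C = 0.428 − f_D:
f_D·(-21.9 − -14.7) = -7.268 − 0.428×(-14.7) = -0.976
f_D = -0.976 / -7.2 = 0.1356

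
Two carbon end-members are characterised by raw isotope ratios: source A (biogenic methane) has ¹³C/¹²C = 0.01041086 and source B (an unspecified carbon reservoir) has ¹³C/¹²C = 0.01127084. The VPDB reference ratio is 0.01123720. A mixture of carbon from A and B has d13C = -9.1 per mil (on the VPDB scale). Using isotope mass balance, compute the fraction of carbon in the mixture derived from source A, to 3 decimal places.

δ_A = (0.01041086/0.01123720 − 1)×1000 = (0.926464 − 1)×1000 = -73.536 per mil
δ_B = (0.01127084/0.01123720 − 1)×1000 = (1.002994 − 1)×1000 = 2.994 per mil
f_A = (δ_mix − δ_B)/(δ_A − δ_B) = (-9.1 − (2.994))/(-73.536 − (2.994))
f_A = -12.094 / -76.530 = 0.1580

0.158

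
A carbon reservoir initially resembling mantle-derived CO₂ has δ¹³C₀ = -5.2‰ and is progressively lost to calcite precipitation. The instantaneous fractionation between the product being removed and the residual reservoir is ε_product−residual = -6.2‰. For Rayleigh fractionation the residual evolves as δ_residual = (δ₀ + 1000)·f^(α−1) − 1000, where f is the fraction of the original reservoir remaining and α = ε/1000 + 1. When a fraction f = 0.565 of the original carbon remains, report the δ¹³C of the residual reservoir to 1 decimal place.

Rayleigh residual: δ_res = (δ₀ + 1000)·f^(α−1) − 1000
α = ε/1000 + 1 = 0.99380, so α − 1 = -0.00620
f^(α−1) = 0.565^(-0.00620) = 1.003546
δ_res = (-5.2 + 1000) × 1.003546 − 1000 = 998.328 − 1000 = -1.67‰

-1.7‰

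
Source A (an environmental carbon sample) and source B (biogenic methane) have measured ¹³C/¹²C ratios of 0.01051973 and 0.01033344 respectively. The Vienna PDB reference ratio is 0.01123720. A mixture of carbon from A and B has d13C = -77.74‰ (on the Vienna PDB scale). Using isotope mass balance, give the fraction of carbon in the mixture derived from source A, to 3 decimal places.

δ_A = (0.01051973/0.01123720 − 1)×1000 = (0.936152 − 1)×1000 = -63.848‰
δ_B = (0.01033344/0.01123720 − 1)×1000 = (0.919574 − 1)×1000 = -80.426‰
f_A = (δ_mix − δ_B)/(δ_A − δ_B) = (-77.74 − (-80.426))/(-63.848 − (-80.426))
f_A = 2.686 / 16.578 = 0.1620

0.162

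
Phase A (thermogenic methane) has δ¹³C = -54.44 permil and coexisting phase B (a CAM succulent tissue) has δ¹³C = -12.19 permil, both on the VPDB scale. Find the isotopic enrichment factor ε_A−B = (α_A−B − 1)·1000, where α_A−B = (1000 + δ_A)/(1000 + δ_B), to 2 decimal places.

-42.77 permil

α_A−B = (1000 + -54.44) / (1000 + -12.19) = 945.56 / 987.81 = 0.957229
ε_A−B = (0.957229 − 1) × 1000 = -42.771 permil
(The approximation ε ≈ δ_A − δ_B would give -42.25 permil.)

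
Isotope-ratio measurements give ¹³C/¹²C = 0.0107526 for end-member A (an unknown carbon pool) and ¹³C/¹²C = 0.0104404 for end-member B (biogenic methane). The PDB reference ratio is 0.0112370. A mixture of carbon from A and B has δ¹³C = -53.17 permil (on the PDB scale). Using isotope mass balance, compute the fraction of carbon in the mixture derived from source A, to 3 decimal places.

0.638

δ_A = (0.0107526/0.0112370 − 1)×1000 = (0.956892 − 1)×1000 = -43.108 permil
δ_B = (0.0104404/0.0112370 − 1)×1000 = (0.929109 − 1)×1000 = -70.891 permil
f_A = (δ_mix − δ_B)/(δ_A − δ_B) = (-53.17 − (-70.891))/(-43.108 − (-70.891))
f_A = 17.721 / 27.783 = 0.6378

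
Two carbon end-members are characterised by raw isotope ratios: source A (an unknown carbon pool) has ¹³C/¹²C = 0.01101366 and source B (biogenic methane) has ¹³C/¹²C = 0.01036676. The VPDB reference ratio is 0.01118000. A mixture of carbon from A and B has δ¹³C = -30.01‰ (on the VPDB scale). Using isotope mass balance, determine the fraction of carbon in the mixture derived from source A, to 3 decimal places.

0.738

δ_A = (0.01101366/0.01118000 − 1)×1000 = (0.985122 − 1)×1000 = -14.878‰
δ_B = (0.01036676/0.01118000 − 1)×1000 = (0.927259 − 1)×1000 = -72.741‰
f_A = (δ_mix − δ_B)/(δ_A − δ_B) = (-30.01 − (-72.741))/(-14.878 − (-72.741))
f_A = 42.731 / 57.862 = 0.7385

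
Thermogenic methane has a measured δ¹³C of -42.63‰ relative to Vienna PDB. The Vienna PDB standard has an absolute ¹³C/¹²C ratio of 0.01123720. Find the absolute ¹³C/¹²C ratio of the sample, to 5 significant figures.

0.010758

R_sample = R_standard × (δ¹³C/1000 + 1)
R_sample = 0.01123720 × (-42.63/1000 + 1) = 0.01123720 × 0.957370
R_sample = 0.0107582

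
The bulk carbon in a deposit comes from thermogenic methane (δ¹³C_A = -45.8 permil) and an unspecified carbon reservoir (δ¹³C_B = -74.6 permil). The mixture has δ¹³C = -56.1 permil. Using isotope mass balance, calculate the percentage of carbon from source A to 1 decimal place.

δ_mix = f_A·δ_A + (1 − f_A)·δ_B  ⇒  f_A = (δ_mix − δ_B)/(δ_A − δ_B)
f_A = (-56.1 − (-74.6)) / (-45.8 − (-74.6))
f_A = 18.5 / 28.8 = 0.6424

64.2%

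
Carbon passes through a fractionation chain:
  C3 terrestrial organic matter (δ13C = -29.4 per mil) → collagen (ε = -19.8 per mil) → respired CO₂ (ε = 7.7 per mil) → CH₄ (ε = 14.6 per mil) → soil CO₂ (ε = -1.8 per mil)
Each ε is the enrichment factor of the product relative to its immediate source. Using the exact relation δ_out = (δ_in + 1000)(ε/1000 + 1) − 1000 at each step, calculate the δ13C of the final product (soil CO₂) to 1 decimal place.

step 1: δ = (-29.40 + 1000)·(-19.8/1000 + 1) − 1000 = -48.62 per mil
step 2: δ = (-48.62 + 1000)·(7.7/1000 + 1) − 1000 = -41.29 per mil
step 3: δ = (-41.29 + 1000)·(14.6/1000 + 1) − 1000 = -27.30 per mil
step 4: δ = (-27.30 + 1000)·(-1.8/1000 + 1) − 1000 = -29.05 per mil

-29.0 per mil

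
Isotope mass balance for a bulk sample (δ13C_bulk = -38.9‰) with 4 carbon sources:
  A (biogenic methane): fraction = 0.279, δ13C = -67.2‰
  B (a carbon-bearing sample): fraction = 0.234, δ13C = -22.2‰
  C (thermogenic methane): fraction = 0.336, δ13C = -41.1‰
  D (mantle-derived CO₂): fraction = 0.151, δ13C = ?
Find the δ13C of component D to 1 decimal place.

-7.6‰

Isotope mass balance: δ_bulk = Σ fᵢ·δᵢ.
-38.9 = 0.279×(-67.2) + 0.234×(-22.2) + 0.336×(-41.1) + 0.151×δ_D
0.151·δ_D = -38.9 − (-37.753) = -1.147
δ_D = -1.147 / 0.151 = -7.59‰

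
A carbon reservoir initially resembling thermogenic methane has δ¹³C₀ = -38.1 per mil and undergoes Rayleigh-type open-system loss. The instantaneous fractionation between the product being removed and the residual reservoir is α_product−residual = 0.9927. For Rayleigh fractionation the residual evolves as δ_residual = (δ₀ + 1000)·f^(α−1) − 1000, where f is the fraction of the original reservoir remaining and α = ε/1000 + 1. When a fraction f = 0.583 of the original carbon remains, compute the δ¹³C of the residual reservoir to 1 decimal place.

-34.3 per mil

Rayleigh residual: δ_res = (δ₀ + 1000)·f^(α−1) − 1000
α − 1 = -0.00730
f^(α−1) = 0.583^(-0.00730) = 1.003947
δ_res = (-38.1 + 1000) × 1.003947 − 1000 = 965.696 − 1000 = -34.30 per mil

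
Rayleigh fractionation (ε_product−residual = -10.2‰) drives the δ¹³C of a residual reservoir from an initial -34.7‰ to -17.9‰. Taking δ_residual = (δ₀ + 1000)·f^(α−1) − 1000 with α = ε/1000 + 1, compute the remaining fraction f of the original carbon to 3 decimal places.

0.184

α − 1 = ε/1000 = -0.0102
(δ_res + 1000)/(δ₀ + 1000) = (-17.9 + 1000)/(-34.7 + 1000) = 982.1/965.3 = 1.017404
f = 1.017404^(1/-0.0102) = exp(ln(1.017404)/-0.0102) = exp(0.01725/-0.0102)
f = exp(-1.6916) = 0.1842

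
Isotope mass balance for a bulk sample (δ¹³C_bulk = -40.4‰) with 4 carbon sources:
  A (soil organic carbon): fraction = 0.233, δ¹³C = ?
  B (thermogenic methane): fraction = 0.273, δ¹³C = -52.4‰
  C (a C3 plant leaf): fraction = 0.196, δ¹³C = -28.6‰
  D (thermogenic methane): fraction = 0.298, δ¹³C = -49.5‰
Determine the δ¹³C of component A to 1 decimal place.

Isotope mass balance: δ_bulk = Σ fᵢ·δᵢ.
-40.4 = 0.233×δ_A + 0.273×(-52.4) + 0.196×(-28.6) + 0.298×(-49.5)
0.233·δ_A = -40.4 − (-34.662) = -5.738
δ_A = -5.738 / 0.233 = -24.63‰

-24.6‰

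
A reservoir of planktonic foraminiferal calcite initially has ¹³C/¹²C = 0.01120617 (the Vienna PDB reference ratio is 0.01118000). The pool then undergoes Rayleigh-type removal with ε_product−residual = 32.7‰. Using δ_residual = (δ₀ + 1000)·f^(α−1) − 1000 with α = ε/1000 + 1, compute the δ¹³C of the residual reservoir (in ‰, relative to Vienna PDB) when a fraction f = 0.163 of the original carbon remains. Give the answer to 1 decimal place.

δ₀ = (0.01120617/0.01118000 − 1)×1000 = (1.002341 − 1)×1000 = 2.341‰
α − 1 = ε/1000 = 0.0327
f^(α−1) = 0.163^(0.0327) = 0.942407
δ_res = (2.341 + 1000) × 0.942407 − 1000 = 944.613 − 1000 = -55.39‰

-55.4‰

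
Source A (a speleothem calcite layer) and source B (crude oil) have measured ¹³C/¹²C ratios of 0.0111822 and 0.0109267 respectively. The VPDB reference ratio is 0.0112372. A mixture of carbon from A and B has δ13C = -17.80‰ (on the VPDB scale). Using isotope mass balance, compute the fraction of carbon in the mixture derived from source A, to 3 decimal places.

δ_A = (0.0111822/0.0112372 − 1)×1000 = (0.995106 − 1)×1000 = -4.894‰
δ_B = (0.0109267/0.0112372 − 1)×1000 = (0.972369 − 1)×1000 = -27.631‰
f_A = (δ_mix − δ_B)/(δ_A − δ_B) = (-17.80 − (-27.631))/(-4.894 − (-27.631))
f_A = 9.831 / 22.737 = 0.4324

0.432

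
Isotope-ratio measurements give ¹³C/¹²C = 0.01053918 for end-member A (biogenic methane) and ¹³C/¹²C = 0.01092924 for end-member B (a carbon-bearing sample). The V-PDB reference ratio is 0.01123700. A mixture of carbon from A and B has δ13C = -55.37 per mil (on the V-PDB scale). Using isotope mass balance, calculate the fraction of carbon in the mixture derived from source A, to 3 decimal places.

δ_A = (0.01053918/0.01123700 − 1)×1000 = (0.937900 − 1)×1000 = -62.100 per mil
δ_B = (0.01092924/0.01123700 − 1)×1000 = (0.972612 − 1)×1000 = -27.388 per mil
f_A = (δ_mix − δ_B)/(δ_A − δ_B) = (-55.37 − (-27.388))/(-62.100 − (-27.388))
f_A = -27.982 / -34.712 = 0.8061

0.806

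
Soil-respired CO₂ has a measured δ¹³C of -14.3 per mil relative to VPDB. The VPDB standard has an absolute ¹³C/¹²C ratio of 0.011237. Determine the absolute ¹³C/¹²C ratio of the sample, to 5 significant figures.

R_sample = R_standard × (δ¹³C/1000 + 1)
R_sample = 0.011237 × (-14.3/1000 + 1) = 0.011237 × 0.985700
R_sample = 0.0110763

0.011076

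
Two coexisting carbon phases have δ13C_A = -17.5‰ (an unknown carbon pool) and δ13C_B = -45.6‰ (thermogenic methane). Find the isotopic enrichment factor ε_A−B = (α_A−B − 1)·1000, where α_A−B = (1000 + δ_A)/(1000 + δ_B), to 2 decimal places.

α_A−B = (1000 + -17.5) / (1000 + -45.6) = 982.5 / 954.4 = 1.029443
ε_A−B = (1.029443 − 1) × 1000 = 29.443‰
(The approximation ε ≈ δ_A − δ_B would give 28.1‰.)

29.44‰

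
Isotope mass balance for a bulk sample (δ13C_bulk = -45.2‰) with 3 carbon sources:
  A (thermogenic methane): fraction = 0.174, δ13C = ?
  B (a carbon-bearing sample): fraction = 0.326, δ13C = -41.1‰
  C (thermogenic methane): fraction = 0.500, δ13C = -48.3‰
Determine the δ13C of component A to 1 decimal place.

Isotope mass balance: δ_bulk = Σ fᵢ·δᵢ.
-45.2 = 0.174×δ_A + 0.326×(-41.1) + 0.500×(-48.3)
0.174·δ_A = -45.2 − (-37.549) = -7.651
δ_A = -7.651 / 0.174 = -43.97‰

-44.0‰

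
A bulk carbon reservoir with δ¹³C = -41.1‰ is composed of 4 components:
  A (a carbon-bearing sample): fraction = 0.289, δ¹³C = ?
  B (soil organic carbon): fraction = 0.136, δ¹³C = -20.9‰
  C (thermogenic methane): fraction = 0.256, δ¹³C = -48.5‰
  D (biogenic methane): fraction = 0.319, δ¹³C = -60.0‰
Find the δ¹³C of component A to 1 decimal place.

Isotope mass balance: δ_bulk = Σ fᵢ·δᵢ.
-41.1 = 0.289×δ_A + 0.136×(-20.9) + 0.256×(-48.5) + 0.319×(-60.0)
0.289·δ_A = -41.1 − (-34.398) = -6.702
δ_A = -6.702 / 0.289 = -23.19‰

-23.2‰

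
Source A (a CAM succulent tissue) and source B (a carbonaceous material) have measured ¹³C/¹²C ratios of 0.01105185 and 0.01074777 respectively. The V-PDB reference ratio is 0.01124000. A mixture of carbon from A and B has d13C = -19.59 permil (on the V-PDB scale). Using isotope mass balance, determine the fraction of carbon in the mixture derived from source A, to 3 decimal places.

δ_A = (0.01105185/0.01124000 − 1)×1000 = (0.983261 − 1)×1000 = -16.739 permil
δ_B = (0.01074777/0.01124000 − 1)×1000 = (0.956207 − 1)×1000 = -43.793 permil
f_A = (δ_mix − δ_B)/(δ_A − δ_B) = (-19.59 − (-43.793))/(-16.739 − (-43.793))
f_A = 24.203 / 27.053 = 0.8946

0.895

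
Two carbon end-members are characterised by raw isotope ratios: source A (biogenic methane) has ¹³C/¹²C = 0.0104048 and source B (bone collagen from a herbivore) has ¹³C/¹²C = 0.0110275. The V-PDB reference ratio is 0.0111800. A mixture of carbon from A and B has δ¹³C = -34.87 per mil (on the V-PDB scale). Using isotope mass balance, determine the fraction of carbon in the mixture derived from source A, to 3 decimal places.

0.381

δ_A = (0.0104048/0.0111800 − 1)×1000 = (0.930662 − 1)×1000 = -69.338 per mil
δ_B = (0.0110275/0.0111800 − 1)×1000 = (0.986360 − 1)×1000 = -13.640 per mil
f_A = (δ_mix − δ_B)/(δ_A − δ_B) = (-34.87 − (-13.640))/(-69.338 − (-13.640))
f_A = -21.230 / -55.698 = 0.3812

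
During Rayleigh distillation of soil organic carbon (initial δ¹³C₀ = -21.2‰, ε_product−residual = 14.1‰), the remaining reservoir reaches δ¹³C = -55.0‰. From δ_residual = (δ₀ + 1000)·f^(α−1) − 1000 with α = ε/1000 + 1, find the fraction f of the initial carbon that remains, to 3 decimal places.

α − 1 = ε/1000 = 0.0141
(δ_res + 1000)/(δ₀ + 1000) = (-55.0 + 1000)/(-21.2 + 1000) = 945.0/978.8 = 0.965468
f = 0.965468^(1/0.0141) = exp(ln(0.965468)/0.0141) = exp(-0.03514/0.0141)
f = exp(-2.4924) = 0.0827

0.083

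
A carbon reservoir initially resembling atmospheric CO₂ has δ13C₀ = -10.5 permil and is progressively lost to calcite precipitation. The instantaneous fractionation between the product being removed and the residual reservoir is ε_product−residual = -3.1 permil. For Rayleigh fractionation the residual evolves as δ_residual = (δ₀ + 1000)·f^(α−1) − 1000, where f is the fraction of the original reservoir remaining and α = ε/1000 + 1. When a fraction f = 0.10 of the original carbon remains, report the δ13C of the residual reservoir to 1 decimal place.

-3.4 permil

Rayleigh residual: δ_res = (δ₀ + 1000)·f^(α−1) − 1000
α = ε/1000 + 1 = 0.99690, so α − 1 = -0.00310
f^(α−1) = 0.10^(-0.00310) = 1.007164
δ_res = (-10.5 + 1000) × 1.007164 − 1000 = 996.588 − 1000 = -3.41 permil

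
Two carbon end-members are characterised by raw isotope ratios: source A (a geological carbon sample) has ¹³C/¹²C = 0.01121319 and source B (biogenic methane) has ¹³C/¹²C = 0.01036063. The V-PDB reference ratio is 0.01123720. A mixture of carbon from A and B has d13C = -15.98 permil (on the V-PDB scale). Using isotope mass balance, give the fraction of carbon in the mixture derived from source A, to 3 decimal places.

δ_A = (0.01121319/0.01123720 − 1)×1000 = (0.997863 − 1)×1000 = -2.137 permil
δ_B = (0.01036063/0.01123720 − 1)×1000 = (0.921994 − 1)×1000 = -78.006 permil
f_A = (δ_mix − δ_B)/(δ_A − δ_B) = (-15.98 − (-78.006))/(-2.137 − (-78.006))
f_A = 62.026 / 75.869 = 0.8175

0.818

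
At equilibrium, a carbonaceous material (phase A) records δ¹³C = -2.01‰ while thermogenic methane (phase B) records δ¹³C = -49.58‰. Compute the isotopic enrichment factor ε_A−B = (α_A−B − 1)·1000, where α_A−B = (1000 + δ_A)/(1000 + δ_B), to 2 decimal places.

50.05‰

α_A−B = (1000 + -2.01) / (1000 + -49.58) = 997.99 / 950.42 = 1.050052
ε_A−B = (1.050052 − 1) × 1000 = 50.052‰
(The approximation ε ≈ δ_A − δ_B would give 47.57‰.)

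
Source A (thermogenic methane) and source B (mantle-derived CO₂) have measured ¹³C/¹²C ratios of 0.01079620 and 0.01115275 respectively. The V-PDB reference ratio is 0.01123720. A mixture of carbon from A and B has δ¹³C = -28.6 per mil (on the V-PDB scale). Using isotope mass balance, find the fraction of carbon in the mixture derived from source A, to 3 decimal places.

0.665

δ_A = (0.01079620/0.01123720 − 1)×1000 = (0.960755 − 1)×1000 = -39.245 per mil
δ_B = (0.01115275/0.01123720 − 1)×1000 = (0.992485 − 1)×1000 = -7.515 per mil
f_A = (δ_mix − δ_B)/(δ_A − δ_B) = (-28.6 − (-7.515))/(-39.245 − (-7.515))
f_A = -21.085 / -31.729 = 0.6645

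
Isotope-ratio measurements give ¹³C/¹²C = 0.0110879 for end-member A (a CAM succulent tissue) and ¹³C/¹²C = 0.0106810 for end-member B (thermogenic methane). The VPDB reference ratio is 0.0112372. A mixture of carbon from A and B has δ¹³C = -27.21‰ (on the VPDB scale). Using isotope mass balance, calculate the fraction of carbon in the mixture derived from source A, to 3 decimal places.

0.615

δ_A = (0.0110879/0.0112372 − 1)×1000 = (0.986714 − 1)×1000 = -13.286‰
δ_B = (0.0106810/0.0112372 − 1)×1000 = (0.950504 − 1)×1000 = -49.496‰
f_A = (δ_mix − δ_B)/(δ_A − δ_B) = (-27.21 − (-49.496))/(-13.286 − (-49.496))
f_A = 22.286 / 36.210 = 0.6155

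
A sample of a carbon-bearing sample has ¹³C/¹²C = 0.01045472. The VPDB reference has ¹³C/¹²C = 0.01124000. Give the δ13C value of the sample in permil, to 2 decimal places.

δ13C = (R_sample / R_standard − 1) × 1000
R_sample / R_standard = 0.01045472 / 0.01124000 = 0.930135
δ13C = (0.930135 − 1) × 1000 = -69.865 permil

-69.86 permil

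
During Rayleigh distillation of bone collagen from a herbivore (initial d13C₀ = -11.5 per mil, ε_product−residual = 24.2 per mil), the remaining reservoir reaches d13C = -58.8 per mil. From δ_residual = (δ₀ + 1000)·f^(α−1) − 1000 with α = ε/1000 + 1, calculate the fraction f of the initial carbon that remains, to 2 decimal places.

α − 1 = ε/1000 = 0.0242
(δ_res + 1000)/(δ₀ + 1000) = (-58.8 + 1000)/(-11.5 + 1000) = 941.2/988.5 = 0.952150
f = 0.952150^(1/0.0242) = exp(ln(0.952150)/0.0242) = exp(-0.04903/0.0242)
f = exp(-2.0262) = 0.1318

0.13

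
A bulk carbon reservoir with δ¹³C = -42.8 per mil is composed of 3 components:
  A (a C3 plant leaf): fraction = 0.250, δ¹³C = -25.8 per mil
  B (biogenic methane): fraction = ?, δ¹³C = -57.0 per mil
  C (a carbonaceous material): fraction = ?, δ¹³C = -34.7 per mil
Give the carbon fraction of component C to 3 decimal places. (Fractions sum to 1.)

0.287

Let f_C and f_B be the unknown fractions; fractions sum to 1 so f_C + f_B = 0.750.
Mass balance: Σ fᵢ·δᵢ = δ_bulk ⇒ f_C·(-34.7) + f_B·(-57.0) = -42.8 − (-6.450) = -36.350
Substitute f_B = 0.750 − f_C:
f_C·(-34.7 − -57.0) = -36.350 − 0.750×(-57.0) = 6.400
f_C = 6.400 / 22.3 = 0.2870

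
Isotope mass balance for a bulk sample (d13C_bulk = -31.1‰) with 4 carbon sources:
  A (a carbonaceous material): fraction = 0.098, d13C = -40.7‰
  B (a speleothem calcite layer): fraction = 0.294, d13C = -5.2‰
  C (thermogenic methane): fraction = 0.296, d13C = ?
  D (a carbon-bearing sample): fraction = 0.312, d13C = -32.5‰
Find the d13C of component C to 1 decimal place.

-52.2‰

Isotope mass balance: δ_bulk = Σ fᵢ·δᵢ.
-31.1 = 0.098×(-40.7) + 0.294×(-5.2) + 0.296×δ_C + 0.312×(-32.5)
0.296·δ_C = -31.1 − (-15.657) = -15.443
δ_C = -15.443 / 0.296 = -52.17‰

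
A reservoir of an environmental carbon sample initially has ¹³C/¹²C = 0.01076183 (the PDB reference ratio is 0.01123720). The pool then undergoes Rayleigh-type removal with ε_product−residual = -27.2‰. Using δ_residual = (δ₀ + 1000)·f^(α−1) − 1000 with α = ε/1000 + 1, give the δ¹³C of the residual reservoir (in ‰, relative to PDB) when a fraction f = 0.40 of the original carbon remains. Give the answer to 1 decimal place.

-18.1‰

δ₀ = (0.01076183/0.01123720 − 1)×1000 = (0.957697 − 1)×1000 = -42.303‰
α − 1 = ε/1000 = -0.0272
f^(α−1) = 0.40^(-0.0272) = 1.025236
δ_res = (-42.303 + 1000) × 1.025236 − 1000 = 981.865 − 1000 = -18.13‰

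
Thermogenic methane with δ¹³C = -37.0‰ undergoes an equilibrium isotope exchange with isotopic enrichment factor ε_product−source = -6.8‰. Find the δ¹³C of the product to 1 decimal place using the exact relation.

To first order, δ_product ≈ δ_source + ε = -43.8‰.
Exactly, δ_product = (δ_source + 1000)·(ε/1000 + 1) − 1000.
δ_product = (-37.0 + 1000) × (-6.8/1000 + 1) − 1000
δ_product = -43.55‰

-43.5‰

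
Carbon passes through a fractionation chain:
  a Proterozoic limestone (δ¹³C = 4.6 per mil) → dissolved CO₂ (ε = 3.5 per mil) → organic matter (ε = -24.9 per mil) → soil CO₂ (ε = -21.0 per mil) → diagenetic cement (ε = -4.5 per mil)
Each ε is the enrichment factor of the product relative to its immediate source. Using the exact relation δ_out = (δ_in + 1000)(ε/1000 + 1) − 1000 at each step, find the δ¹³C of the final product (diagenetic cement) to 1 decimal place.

-42.0 per mil

step 1: δ = (4.60 + 1000)·(3.5/1000 + 1) − 1000 = 8.12 per mil
step 2: δ = (8.12 + 1000)·(-24.9/1000 + 1) − 1000 = -16.99 per mil
step 3: δ = (-16.99 + 1000)·(-21.0/1000 + 1) − 1000 = -37.63 per mil
step 4: δ = (-37.63 + 1000)·(-4.5/1000 + 1) − 1000 = -41.96 per mil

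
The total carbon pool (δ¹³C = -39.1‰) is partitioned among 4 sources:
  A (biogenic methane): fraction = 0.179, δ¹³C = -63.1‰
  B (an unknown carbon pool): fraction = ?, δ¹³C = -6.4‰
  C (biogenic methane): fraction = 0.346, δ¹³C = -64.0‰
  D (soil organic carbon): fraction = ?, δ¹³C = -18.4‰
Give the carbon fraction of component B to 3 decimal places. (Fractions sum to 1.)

0.257

Let f_B and f_D be the unknown fractions; fractions sum to 1 so f_B + f_D = 0.475.
Mass balance: Σ fᵢ·δᵢ = δ_bulk ⇒ f_B·(-6.4) + f_D·(-18.4) = -39.1 − (-33.439) = -5.661
Substitute f_D = 0.475 − f_B:
f_B·(-6.4 − -18.4) = -5.661 − 0.475×(-18.4) = 3.079
f_B = 3.079 / 12.0 = 0.2566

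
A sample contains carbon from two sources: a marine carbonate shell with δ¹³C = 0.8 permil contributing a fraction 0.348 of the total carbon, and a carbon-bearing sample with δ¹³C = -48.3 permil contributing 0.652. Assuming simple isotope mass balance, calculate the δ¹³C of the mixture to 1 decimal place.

δ_mix = f_A·δ_A + f_B·δ_B
δ_mix = 0.348 × (0.8) + 0.652 × (-48.3)
δ_mix = 0.28 + -31.49 = -31.21 permil

-31.2 permil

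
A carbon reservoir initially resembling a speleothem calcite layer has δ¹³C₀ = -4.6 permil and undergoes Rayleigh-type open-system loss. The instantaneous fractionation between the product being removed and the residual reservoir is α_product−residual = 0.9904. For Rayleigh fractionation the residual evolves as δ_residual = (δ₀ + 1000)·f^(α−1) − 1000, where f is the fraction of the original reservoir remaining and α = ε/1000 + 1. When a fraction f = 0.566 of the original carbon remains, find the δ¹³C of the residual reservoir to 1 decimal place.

0.9 permil

Rayleigh residual: δ_res = (δ₀ + 1000)·f^(α−1) − 1000
α − 1 = -0.00960
f^(α−1) = 0.566^(-0.00960) = 1.005479
δ_res = (-4.6 + 1000) × 1.005479 − 1000 = 1000.854 − 1000 = 0.85 permil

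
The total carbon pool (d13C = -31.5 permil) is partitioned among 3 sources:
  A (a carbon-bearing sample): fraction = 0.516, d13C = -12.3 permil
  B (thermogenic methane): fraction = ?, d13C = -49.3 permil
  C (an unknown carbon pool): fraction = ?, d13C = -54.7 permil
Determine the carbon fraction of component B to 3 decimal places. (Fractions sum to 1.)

Let f_B and f_C be the unknown fractions; fractions sum to 1 so f_B + f_C = 0.484.
Mass balance: Σ fᵢ·δᵢ = δ_bulk ⇒ f_B·(-49.3) + f_C·(-54.7) = -31.5 − (-6.347) = -25.153
Substitute f_C = 0.484 − f_B:
f_B·(-49.3 − -54.7) = -25.153 − 0.484×(-54.7) = 1.322
f_B = 1.322 / 5.4 = 0.2447

0.245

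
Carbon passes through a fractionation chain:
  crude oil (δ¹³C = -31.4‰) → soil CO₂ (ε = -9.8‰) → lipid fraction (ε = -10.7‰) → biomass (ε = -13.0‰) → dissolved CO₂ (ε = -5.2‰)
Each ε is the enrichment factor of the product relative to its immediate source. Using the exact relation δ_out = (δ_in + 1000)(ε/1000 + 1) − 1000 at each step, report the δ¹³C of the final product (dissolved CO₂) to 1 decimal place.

-68.4‰

step 1: δ = (-31.40 + 1000)·(-9.8/1000 + 1) − 1000 = -40.89‰
step 2: δ = (-40.89 + 1000)·(-10.7/1000 + 1) − 1000 = -51.15‰
step 3: δ = (-51.15 + 1000)·(-13.0/1000 + 1) − 1000 = -63.49‰
step 4: δ = (-63.49 + 1000)·(-5.2/1000 + 1) − 1000 = -68.36‰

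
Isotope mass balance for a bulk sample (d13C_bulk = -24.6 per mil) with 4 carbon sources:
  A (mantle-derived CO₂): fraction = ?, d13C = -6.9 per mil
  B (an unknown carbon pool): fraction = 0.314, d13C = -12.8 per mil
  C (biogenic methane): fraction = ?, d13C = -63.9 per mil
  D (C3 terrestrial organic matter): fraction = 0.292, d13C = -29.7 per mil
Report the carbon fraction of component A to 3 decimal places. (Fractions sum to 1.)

0.233

Let f_A and f_C be the unknown fractions; fractions sum to 1 so f_A + f_C = 0.394.
Mass balance: Σ fᵢ·δᵢ = δ_bulk ⇒ f_A·(-6.9) + f_C·(-63.9) = -24.6 − (-12.692) = -11.908
Substitute f_C = 0.394 − f_A:
f_A·(-6.9 − -63.9) = -11.908 − 0.394×(-63.9) = 13.268
f_A = 13.268 / 57.0 = 0.2328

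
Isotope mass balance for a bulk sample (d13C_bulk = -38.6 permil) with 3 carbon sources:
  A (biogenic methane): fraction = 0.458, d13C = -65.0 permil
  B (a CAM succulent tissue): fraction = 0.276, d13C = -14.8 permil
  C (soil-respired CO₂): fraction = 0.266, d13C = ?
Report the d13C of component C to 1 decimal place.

-17.8 permil

Isotope mass balance: δ_bulk = Σ fᵢ·δᵢ.
-38.6 = 0.458×(-65.0) + 0.276×(-14.8) + 0.266×δ_C
0.266·δ_C = -38.6 − (-33.855) = -4.745
δ_C = -4.745 / 0.266 = -17.84 permil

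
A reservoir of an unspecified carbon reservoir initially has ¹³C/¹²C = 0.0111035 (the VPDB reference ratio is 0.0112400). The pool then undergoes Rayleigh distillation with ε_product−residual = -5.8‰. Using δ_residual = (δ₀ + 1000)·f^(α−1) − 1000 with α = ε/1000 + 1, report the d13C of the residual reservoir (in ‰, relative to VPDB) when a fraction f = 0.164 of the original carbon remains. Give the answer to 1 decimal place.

δ₀ = (0.0111035/0.0112400 − 1)×1000 = (0.987856 − 1)×1000 = -12.144‰
α − 1 = ε/1000 = -0.0058
f^(α−1) = 0.164^(-0.0058) = 1.010541
δ_res = (-12.144 + 1000) × 1.010541 − 1000 = 998.269 − 1000 = -1.73‰

-1.7‰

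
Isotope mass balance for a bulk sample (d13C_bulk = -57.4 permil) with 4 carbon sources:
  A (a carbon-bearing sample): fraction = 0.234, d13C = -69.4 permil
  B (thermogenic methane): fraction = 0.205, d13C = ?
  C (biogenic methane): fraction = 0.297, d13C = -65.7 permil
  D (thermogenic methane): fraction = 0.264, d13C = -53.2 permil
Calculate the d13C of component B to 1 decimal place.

-37.1 permil

Isotope mass balance: δ_bulk = Σ fᵢ·δᵢ.
-57.4 = 0.234×(-69.4) + 0.205×δ_B + 0.297×(-65.7) + 0.264×(-53.2)
0.205·δ_B = -57.4 − (-49.797) = -7.603
δ_B = -7.603 / 0.205 = -37.09 permil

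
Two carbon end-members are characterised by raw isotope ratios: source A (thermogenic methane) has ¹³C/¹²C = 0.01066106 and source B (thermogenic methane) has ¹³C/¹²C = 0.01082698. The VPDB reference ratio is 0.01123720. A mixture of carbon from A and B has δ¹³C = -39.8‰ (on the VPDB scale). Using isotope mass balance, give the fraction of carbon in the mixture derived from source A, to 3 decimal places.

0.223

δ_A = (0.01066106/0.01123720 − 1)×1000 = (0.948729 − 1)×1000 = -51.271‰
δ_B = (0.01082698/0.01123720 − 1)×1000 = (0.963494 − 1)×1000 = -36.506‰
f_A = (δ_mix − δ_B)/(δ_A − δ_B) = (-39.8 − (-36.506))/(-51.271 − (-36.506))
f_A = -3.294 / -14.765 = 0.2231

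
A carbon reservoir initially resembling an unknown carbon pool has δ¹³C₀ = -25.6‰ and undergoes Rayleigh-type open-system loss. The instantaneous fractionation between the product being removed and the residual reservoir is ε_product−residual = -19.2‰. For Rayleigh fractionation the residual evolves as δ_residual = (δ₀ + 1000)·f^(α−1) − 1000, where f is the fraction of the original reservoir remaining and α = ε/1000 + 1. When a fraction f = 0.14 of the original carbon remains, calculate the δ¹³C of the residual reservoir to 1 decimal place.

11.9‰

Rayleigh residual: δ_res = (δ₀ + 1000)·f^(α−1) − 1000
α = ε/1000 + 1 = 0.98080, so α − 1 = -0.01920
f^(α−1) = 0.14^(-0.01920) = 1.038471
δ_res = (-25.6 + 1000) × 1.038471 − 1000 = 1011.886 − 1000 = 11.89‰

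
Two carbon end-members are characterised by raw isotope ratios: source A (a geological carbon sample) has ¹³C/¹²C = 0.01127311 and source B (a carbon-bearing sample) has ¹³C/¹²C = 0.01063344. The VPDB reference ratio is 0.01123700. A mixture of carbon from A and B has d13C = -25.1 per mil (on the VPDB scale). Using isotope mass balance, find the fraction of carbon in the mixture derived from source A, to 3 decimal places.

0.503

δ_A = (0.01127311/0.01123700 − 1)×1000 = (1.003213 − 1)×1000 = 3.213 per mil
δ_B = (0.01063344/0.01123700 − 1)×1000 = (0.946288 − 1)×1000 = -53.712 per mil
f_A = (δ_mix − δ_B)/(δ_A − δ_B) = (-25.1 − (-53.712))/(3.213 − (-53.712))
f_A = 28.612 / 56.925 = 0.5026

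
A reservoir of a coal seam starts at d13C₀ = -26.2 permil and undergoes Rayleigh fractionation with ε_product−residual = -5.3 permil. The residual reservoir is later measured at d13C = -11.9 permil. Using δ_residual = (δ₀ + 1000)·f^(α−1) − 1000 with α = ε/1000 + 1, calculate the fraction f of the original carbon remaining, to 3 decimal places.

α − 1 = ε/1000 = -0.0053
(δ_res + 1000)/(δ₀ + 1000) = (-11.9 + 1000)/(-26.2 + 1000) = 988.1/973.8 = 1.014685
f = 1.014685^(1/-0.0053) = exp(ln(1.014685)/-0.0053) = exp(0.01458/-0.0053)
f = exp(-2.7506) = 0.0639

0.064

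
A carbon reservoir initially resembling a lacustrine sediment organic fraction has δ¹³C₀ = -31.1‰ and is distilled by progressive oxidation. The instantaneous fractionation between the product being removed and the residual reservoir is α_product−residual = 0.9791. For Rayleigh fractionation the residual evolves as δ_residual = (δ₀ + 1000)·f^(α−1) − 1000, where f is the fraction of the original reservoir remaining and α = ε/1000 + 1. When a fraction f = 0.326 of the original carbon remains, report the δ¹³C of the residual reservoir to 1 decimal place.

Rayleigh residual: δ_res = (δ₀ + 1000)·f^(α−1) − 1000
α − 1 = -0.02090
f^(α−1) = 0.326^(-0.02090) = 1.023702
δ_res = (-31.1 + 1000) × 1.023702 − 1000 = 991.865 − 1000 = -8.13‰

-8.1‰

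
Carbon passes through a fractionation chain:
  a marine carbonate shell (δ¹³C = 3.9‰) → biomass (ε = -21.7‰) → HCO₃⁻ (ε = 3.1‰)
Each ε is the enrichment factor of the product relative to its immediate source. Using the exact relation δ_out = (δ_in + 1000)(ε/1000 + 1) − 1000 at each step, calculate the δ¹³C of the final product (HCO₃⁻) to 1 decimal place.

step 1: δ = (3.90 + 1000)·(-21.7/1000 + 1) − 1000 = -17.88‰
step 2: δ = (-17.88 + 1000)·(3.1/1000 + 1) − 1000 = -14.84‰

-14.8‰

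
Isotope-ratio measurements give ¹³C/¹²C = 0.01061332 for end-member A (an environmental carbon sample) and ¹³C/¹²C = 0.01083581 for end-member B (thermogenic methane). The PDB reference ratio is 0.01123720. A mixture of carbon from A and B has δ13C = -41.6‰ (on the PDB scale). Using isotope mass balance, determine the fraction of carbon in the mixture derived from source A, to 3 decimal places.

0.297

δ_A = (0.01061332/0.01123720 − 1)×1000 = (0.944481 − 1)×1000 = -55.519‰
δ_B = (0.01083581/0.01123720 − 1)×1000 = (0.964280 − 1)×1000 = -35.720‰
f_A = (δ_mix − δ_B)/(δ_A − δ_B) = (-41.6 − (-35.720))/(-55.519 − (-35.720))
f_A = -5.880 / -19.799 = 0.2970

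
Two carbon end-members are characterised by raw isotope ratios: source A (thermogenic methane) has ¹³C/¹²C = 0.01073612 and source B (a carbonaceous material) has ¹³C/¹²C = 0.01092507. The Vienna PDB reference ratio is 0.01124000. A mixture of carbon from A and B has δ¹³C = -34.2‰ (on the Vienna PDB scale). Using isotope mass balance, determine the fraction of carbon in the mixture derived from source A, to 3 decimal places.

δ_A = (0.01073612/0.01124000 − 1)×1000 = (0.955171 − 1)×1000 = -44.829‰
δ_B = (0.01092507/0.01124000 − 1)×1000 = (0.971981 − 1)×1000 = -28.019‰
f_A = (δ_mix − δ_B)/(δ_A − δ_B) = (-34.2 − (-28.019))/(-44.829 − (-28.019))
f_A = -6.181 / -16.810 = 0.3677

0.368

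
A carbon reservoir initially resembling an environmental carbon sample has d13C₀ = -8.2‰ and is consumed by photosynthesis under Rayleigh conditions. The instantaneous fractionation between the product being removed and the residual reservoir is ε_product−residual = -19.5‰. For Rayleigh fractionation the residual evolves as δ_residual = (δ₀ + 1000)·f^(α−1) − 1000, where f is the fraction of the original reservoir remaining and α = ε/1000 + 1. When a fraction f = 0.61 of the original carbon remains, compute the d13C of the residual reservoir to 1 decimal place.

Rayleigh residual: δ_res = (δ₀ + 1000)·f^(α−1) − 1000
α = ε/1000 + 1 = 0.98050, so α − 1 = -0.01950
f^(α−1) = 0.61^(-0.01950) = 1.009685
δ_res = (-8.2 + 1000) × 1.009685 − 1000 = 1001.406 − 1000 = 1.41‰

1.4‰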